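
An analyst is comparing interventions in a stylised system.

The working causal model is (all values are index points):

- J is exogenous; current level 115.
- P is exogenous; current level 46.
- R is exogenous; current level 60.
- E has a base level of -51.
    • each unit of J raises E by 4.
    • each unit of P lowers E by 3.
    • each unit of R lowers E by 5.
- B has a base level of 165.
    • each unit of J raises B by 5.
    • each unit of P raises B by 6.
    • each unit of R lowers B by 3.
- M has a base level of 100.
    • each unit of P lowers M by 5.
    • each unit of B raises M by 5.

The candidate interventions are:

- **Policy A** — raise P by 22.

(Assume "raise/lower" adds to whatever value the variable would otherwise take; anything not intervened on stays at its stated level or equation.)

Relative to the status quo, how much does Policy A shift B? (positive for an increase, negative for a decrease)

Baseline:
  J = 115
  P = 46
  R = 60
  B = 165 + 5·115 + 6·46 − 3·60 = 836
Policy A (P + 22):
  J = 115
  P = 46 + 22 = 68
  R = 60
  B = 165 + 5·115 + 6·68 − 3·60 = 968
Change in B: 968 − 836 = 132

132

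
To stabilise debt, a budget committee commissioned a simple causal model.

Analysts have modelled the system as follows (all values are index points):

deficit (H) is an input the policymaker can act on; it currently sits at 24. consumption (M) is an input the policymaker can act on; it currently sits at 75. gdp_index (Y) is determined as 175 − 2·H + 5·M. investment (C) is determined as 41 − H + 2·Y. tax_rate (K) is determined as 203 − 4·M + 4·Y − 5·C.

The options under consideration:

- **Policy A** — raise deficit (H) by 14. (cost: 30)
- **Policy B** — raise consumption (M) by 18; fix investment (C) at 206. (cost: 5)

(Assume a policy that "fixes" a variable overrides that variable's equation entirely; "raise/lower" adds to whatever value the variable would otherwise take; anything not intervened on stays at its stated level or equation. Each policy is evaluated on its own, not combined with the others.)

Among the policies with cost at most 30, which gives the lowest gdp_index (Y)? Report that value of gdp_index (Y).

474

Policy A (H + 14):
  H = 24 + 14 = 38
  M = 75
  Y = 175 − 2·38 + 5·75 = 474
Policy B (M + 18, C := 206):
  H = 24
  M = 75 + 18 = 93
  Y = 175 − 2·24 + 5·93 = 592
Comparing — Policy A: Y=474, Policy B: Y=592. Lowest is 474 (Policy A).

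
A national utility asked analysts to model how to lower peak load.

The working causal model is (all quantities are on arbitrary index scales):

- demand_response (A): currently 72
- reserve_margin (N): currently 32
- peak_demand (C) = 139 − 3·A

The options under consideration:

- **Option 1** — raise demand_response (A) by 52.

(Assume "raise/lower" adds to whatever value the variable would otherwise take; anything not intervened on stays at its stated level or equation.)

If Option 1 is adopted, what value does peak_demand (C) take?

-233

Option 1 (A + 52):
  A = 72 + 52 = 124
  C = 139 − 3·124 = -233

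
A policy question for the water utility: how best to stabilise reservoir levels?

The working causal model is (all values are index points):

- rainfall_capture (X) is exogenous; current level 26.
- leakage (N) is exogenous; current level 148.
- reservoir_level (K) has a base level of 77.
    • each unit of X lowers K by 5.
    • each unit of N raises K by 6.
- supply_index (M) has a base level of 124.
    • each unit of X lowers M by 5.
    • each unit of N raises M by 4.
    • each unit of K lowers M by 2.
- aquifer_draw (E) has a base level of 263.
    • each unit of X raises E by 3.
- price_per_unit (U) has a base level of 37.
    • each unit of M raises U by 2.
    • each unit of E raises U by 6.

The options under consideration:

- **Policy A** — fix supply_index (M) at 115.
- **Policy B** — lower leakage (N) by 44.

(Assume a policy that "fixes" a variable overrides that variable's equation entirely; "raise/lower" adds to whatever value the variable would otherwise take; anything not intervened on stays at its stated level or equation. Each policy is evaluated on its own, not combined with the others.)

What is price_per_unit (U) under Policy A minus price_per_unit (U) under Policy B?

1694

Policy A (M := 115):
  X = 26
  N = 148
  K = 77 − 5·26 + 6·148 = 835
  M = 115
  E = 263 + 3·26 = 341
  U = 37 + 2·115 + 6·341 = 2313
Policy B (N − 44):
  X = 26
  N = 148 − 44 = 104
  K = 77 − 5·26 + 6·104 = 571
  M = 124 − 5·26 + 4·104 − 2·571 = -732
  E = 263 + 3·26 = 341
  U = 37 + 2·(-732) + 6·341 = 619
U: 2313 − 619 = 1694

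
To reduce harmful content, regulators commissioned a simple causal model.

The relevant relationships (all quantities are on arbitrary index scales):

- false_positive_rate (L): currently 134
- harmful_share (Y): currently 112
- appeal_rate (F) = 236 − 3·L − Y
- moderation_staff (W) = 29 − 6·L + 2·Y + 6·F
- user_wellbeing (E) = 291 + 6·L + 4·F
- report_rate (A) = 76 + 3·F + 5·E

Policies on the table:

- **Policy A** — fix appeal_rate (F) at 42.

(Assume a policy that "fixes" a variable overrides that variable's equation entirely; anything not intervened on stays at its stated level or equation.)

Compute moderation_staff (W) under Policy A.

-299

Policy A (F := 42):
  L = 134
  Y = 112
  F = 42
  W = 29 − 6·134 + 2·112 + 6·42 = -299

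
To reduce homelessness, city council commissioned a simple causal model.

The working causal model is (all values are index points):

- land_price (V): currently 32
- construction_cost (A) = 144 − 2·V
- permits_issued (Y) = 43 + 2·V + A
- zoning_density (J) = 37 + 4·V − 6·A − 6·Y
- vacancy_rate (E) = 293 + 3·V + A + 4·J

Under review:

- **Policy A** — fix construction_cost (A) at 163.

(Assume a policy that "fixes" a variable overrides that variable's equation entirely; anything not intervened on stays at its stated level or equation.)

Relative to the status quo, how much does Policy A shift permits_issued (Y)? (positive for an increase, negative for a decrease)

83

Baseline:
  V = 32
  A = 144 − 2·32 = 80
  Y = 43 + 2·32 + 80 = 187
Policy A (A := 163):
  V = 32
  A = 163
  Y = 43 + 2·32 + 163 = 270
Change in Y: 270 − 187 = 83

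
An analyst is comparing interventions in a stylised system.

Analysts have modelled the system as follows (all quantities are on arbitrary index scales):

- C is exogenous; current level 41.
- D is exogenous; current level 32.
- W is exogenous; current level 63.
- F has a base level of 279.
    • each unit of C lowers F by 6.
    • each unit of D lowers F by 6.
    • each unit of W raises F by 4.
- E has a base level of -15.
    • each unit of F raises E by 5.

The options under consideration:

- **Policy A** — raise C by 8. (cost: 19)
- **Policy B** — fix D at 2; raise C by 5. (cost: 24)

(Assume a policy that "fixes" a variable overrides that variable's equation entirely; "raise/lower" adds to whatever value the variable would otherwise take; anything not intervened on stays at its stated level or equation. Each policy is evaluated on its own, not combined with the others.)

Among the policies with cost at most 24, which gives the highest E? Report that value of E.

1200

Policy A (C + 8):
  C = 41 + 8 = 49
  D = 32
  W = 63
  F = 279 − 6·49 − 6·32 + 4·63 = 45
  E = -15 + 5·45 = 210
Policy B (D := 2, C + 5):
  C = 41 + 5 = 46
  D = 2
  W = 63
  F = 279 − 6·46 − 6·2 + 4·63 = 243
  E = -15 + 5·243 = 1200
Comparing — Policy A: E=210, Policy B: E=1200. Highest is 1200 (Policy B).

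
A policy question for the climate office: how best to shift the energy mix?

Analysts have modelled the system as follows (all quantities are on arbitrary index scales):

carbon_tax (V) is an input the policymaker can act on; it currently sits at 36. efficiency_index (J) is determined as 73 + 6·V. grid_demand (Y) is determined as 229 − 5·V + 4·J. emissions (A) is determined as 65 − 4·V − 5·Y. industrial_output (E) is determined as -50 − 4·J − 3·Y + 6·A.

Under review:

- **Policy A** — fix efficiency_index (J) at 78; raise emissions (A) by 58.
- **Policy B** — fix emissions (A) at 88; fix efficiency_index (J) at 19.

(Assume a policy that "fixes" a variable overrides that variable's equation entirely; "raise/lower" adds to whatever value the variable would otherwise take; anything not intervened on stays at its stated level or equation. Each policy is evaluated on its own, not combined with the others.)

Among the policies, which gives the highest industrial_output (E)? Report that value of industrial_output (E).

27

Policy A (J := 78, A + 58):
  V = 36
  J = 78
  Y = 229 − 5·36 + 4·78 = 361
  A = 65 − 4·36 − 5·361 (+58 from intervention) = -1826
  E = -50 − 4·78 − 3·361 + 6·(-1826) = -12401
Policy B (A := 88, J := 19):
  V = 36
  J = 19
  Y = 229 − 5·36 + 4·19 = 125
  A = 88
  E = -50 − 4·19 − 3·125 + 6·88 = 27
Comparing — Policy A: E=-12401, Policy B: E=27. Highest is 27 (Policy B).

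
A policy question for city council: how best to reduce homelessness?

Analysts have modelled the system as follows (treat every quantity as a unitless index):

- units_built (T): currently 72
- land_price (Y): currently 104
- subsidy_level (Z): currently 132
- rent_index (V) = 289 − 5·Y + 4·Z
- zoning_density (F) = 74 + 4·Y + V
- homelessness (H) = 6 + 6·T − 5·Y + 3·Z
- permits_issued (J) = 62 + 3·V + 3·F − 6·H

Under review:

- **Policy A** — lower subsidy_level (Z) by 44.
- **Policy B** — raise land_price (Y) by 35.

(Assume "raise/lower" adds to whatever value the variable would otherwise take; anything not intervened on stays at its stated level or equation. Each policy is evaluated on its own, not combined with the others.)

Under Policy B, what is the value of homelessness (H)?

Policy B (Y + 35):
  T = 72
  Y = 104 + 35 = 139
  Z = 132
  H = 6 + 6·72 − 5·139 + 3·132 = 139

139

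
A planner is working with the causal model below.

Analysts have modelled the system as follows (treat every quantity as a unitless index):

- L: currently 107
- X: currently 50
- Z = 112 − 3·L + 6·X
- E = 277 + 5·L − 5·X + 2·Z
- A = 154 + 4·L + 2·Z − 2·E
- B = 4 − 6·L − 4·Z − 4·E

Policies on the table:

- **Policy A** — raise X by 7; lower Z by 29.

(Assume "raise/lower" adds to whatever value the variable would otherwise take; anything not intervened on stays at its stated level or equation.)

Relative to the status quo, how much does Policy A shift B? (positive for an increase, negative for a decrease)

-16

Baseline:
  L = 107
  X = 50
  Z = 112 − 3·107 + 6·50 = 91
  E = 277 + 5·107 − 5·50 + 2·91 = 744
  B = 4 − 6·107 − 4·91 − 4·744 = -3978
Policy A (X + 7, Z − 29):
  L = 107
  X = 50 + 7 = 57
  Z = 112 − 3·107 + 6·57 (−29 from intervention) = 104
  E = 277 + 5·107 − 5·57 + 2·104 = 735
  B = 4 − 6·107 − 4·104 − 4·735 = -3994
Change in B: -3994 − (-3978) = -16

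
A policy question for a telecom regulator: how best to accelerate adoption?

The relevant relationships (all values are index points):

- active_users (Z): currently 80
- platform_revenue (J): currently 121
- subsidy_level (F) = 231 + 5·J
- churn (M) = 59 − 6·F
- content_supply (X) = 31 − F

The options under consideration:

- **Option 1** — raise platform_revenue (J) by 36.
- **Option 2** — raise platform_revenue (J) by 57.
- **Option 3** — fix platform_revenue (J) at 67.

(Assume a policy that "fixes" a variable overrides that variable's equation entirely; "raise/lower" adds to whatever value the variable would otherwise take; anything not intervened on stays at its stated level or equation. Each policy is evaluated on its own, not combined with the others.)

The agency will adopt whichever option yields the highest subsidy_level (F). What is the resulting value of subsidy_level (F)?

Option 1 (J + 36):
  J = 121 + 36 = 157
  F = 231 + 5·157 = 1016
Option 2 (J + 57):
  J = 121 + 57 = 178
  F = 231 + 5·178 = 1121
Option 3 (J := 67):
  J = 67
  F = 231 + 5·67 = 566
Comparing — Option 1: F=1016, Option 2: F=1121, Option 3: F=566. Highest is 1121 (Option 2).

1121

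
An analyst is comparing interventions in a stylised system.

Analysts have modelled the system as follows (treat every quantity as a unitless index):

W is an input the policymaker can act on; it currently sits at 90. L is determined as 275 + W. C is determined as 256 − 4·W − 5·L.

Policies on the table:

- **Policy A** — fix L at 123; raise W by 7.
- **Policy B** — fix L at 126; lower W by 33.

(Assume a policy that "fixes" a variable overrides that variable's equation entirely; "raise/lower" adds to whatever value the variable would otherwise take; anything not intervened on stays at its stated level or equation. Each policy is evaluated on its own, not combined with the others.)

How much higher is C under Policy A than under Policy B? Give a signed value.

Policy A (L := 123, W + 7):
  W = 90 + 7 = 97
  L = 123
  C = 256 − 4·97 − 5·123 = -747
Policy B (L := 126, W − 33):
  W = 90 − 33 = 57
  L = 126
  C = 256 − 4·57 − 5·126 = -602
C: -747 − (-602) = -145

-145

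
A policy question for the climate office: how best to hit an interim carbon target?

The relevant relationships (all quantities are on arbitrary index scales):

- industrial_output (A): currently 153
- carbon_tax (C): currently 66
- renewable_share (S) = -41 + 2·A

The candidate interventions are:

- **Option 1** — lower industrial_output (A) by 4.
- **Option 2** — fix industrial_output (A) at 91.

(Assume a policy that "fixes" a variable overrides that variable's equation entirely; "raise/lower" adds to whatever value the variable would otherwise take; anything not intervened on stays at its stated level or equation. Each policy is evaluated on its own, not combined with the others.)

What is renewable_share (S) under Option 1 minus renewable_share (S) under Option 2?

116

Option 1 (A − 4):
  A = 153 − 4 = 149
  S = -41 + 2·149 = 257
Option 2 (A := 91):
  A = 91
  S = -41 + 2·91 = 141
S: 257 − 141 = 116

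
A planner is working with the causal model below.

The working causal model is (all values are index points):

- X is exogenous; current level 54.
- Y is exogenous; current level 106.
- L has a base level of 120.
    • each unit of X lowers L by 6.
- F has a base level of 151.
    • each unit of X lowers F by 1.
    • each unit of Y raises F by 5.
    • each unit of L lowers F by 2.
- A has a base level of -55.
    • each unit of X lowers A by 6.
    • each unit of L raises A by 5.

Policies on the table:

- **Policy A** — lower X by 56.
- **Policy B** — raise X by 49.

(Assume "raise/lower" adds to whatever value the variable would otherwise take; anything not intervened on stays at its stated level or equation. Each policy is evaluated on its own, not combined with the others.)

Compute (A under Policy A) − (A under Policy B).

3780

Policy A (X − 56):
  X = 54 − 56 = -2
  L = 120 − 6·(-2) = 132
  A = -55 − 6·(-2) + 5·132 = 617
Policy B (X + 49):
  X = 54 + 49 = 103
  L = 120 − 6·103 = -498
  A = -55 − 6·103 + 5·(-498) = -3163
A: 617 − (-3163) = 3780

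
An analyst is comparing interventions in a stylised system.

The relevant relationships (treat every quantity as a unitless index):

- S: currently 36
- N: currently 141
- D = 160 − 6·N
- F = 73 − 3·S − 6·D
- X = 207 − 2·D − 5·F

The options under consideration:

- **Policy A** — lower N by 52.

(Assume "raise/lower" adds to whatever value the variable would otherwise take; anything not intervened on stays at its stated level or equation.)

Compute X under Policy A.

-10090

Policy A (N − 52):
  S = 36
  N = 141 − 52 = 89
  D = 160 − 6·89 = -374
  F = 73 − 3·36 − 6·(-374) = 2209
  X = 207 − 2·(-374) − 5·2209 = -10090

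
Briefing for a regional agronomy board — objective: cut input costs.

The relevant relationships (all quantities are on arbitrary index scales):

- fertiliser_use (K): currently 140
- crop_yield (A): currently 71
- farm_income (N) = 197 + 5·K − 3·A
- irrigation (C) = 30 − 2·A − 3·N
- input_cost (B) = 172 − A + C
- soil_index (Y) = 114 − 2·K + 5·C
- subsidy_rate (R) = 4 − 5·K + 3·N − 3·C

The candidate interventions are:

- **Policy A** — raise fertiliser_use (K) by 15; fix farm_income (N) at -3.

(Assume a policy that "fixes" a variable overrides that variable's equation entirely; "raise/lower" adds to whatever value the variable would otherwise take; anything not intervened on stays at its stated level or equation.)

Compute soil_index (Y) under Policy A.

-711

Policy A (K + 15, N := -3):
  K = 140 + 15 = 155
  A = 71
  N = -3
  C = 30 − 2·71 − 3·(-3) = -103
  Y = 114 − 2·155 + 5·(-103) = -711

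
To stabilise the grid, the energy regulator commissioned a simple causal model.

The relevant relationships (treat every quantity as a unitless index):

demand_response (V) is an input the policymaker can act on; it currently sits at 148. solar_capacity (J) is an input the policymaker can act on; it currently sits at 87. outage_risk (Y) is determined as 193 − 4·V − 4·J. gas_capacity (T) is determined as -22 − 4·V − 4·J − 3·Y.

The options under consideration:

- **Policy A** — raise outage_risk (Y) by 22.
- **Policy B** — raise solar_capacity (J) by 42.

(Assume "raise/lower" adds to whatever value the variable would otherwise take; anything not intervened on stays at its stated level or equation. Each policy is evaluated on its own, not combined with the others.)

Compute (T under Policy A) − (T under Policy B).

-402

Policy A (Y + 22):
  V = 148
  J = 87
  Y = 193 − 4·148 − 4·87 (+22 from intervention) = -725
  T = -22 − 4·148 − 4·87 − 3·(-725) = 1213
Policy B (J + 42):
  V = 148
  J = 87 + 42 = 129
  Y = 193 − 4·148 − 4·129 = -915
  T = -22 − 4·148 − 4·129 − 3·(-915) = 1615
T: 1213 − 1615 = -402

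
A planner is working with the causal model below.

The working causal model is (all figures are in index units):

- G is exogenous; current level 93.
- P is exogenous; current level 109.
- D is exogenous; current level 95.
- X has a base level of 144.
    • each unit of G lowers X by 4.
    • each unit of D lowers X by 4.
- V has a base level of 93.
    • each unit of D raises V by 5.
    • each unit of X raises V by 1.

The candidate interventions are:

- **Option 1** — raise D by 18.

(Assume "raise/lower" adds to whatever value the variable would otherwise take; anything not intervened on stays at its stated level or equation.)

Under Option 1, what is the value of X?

Option 1 (D + 18):
  G = 93
  D = 95 + 18 = 113
  X = 144 − 4·93 − 4·113 = -680

-680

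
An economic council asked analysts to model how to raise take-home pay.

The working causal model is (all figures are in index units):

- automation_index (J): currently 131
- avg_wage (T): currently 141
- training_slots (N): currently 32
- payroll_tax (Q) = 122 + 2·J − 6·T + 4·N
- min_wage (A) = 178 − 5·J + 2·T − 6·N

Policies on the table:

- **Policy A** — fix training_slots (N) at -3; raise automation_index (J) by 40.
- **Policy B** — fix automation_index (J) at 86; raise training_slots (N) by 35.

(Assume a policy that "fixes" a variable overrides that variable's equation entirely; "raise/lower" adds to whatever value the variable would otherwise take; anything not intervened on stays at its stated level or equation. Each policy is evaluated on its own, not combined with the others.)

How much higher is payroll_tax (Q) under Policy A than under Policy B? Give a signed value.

-110

Policy A (N := -3, J + 40):
  J = 131 + 40 = 171
  T = 141
  N = -3
  Q = 122 + 2·171 − 6·141 + 4·(-3) = -394
Policy B (J := 86, N + 35):
  J = 86
  T = 141
  N = 32 + 35 = 67
  Q = 122 + 2·86 − 6·141 + 4·67 = -284
Q: -394 − (-284) = -110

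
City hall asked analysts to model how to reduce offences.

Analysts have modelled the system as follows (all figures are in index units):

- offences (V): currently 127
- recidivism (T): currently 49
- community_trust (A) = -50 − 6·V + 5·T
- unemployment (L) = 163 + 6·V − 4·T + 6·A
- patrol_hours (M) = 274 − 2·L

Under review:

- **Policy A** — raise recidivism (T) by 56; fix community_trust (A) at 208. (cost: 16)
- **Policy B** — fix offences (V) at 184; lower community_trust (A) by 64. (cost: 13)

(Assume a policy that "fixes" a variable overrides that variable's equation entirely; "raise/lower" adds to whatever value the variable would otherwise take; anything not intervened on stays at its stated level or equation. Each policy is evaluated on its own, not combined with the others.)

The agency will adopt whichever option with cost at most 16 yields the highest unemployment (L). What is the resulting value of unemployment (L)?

Policy A (T + 56, A := 208):
  V = 127
  T = 49 + 56 = 105
  A = 208
  L = 163 + 6·127 − 4·105 + 6·208 = 1753
Policy B (V := 184, A − 64):
  V = 184
  T = 49
  A = -50 − 6·184 + 5·49 (−64 from intervention) = -973
  L = 163 + 6·184 − 4·49 + 6·(-973) = -4767
Comparing — Policy A: L=1753, Policy B: L=-4767. Highest is 1753 (Policy A).

1753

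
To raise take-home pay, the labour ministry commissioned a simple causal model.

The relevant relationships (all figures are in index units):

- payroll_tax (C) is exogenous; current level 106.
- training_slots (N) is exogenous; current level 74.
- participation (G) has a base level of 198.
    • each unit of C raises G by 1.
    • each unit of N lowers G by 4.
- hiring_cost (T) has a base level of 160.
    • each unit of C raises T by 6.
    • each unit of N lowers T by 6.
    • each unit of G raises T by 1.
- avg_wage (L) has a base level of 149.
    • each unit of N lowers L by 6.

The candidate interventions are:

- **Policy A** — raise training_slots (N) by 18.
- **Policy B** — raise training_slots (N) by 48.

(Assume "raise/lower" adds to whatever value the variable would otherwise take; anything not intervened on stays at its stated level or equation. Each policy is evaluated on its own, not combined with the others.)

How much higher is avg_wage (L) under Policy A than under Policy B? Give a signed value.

180

Policy A (N + 18):
  N = 74 + 18 = 92
  L = 149 − 6·92 = -403
Policy B (N + 48):
  N = 74 + 48 = 122
  L = 149 − 6·122 = -583
L: -403 − (-583) = 180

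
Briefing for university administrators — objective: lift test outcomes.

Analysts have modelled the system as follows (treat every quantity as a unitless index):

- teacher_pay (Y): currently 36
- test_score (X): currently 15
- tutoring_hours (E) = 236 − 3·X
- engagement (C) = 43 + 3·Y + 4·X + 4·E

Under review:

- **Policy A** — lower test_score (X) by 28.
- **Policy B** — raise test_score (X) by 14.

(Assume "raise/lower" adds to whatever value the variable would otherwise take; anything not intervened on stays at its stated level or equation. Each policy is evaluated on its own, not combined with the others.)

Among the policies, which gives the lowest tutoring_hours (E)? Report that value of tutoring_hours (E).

Policy A (X − 28):
  X = 15 − 28 = -13
  E = 236 − 3·(-13) = 275
Policy B (X + 14):
  X = 15 + 14 = 29
  E = 236 − 3·29 = 149
Comparing — Policy A: E=275, Policy B: E=149. Lowest is 149 (Policy B).

149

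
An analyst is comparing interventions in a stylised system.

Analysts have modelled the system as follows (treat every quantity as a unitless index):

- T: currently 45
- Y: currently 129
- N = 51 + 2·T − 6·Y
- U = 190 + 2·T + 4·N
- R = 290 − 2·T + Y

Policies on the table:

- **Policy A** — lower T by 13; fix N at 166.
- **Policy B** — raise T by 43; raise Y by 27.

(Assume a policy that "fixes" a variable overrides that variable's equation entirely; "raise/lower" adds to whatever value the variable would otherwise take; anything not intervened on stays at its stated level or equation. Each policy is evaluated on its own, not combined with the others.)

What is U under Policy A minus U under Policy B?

3388

Policy A (T − 13, N := 166):
  T = 45 − 13 = 32
  Y = 129
  N = 166
  U = 190 + 2·32 + 4·166 = 918
Policy B (T + 43, Y + 27):
  T = 45 + 43 = 88
  Y = 129 + 27 = 156
  N = 51 + 2·88 − 6·156 = -709
  U = 190 + 2·88 + 4·(-709) = -2470
U: 918 − (-2470) = 3388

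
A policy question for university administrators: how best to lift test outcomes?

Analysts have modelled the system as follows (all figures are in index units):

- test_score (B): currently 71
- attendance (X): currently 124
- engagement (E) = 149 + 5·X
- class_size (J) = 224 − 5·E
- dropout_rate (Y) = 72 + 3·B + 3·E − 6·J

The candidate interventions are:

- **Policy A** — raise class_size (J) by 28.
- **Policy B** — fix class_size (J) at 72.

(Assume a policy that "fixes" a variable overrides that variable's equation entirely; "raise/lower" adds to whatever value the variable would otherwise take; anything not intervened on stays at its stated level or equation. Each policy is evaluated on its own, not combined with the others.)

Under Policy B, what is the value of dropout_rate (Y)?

Policy B (J := 72):
  B = 71
  X = 124
  E = 149 + 5·124 = 769
  J = 72
  Y = 72 + 3·71 + 3·769 − 6·72 = 2160

2160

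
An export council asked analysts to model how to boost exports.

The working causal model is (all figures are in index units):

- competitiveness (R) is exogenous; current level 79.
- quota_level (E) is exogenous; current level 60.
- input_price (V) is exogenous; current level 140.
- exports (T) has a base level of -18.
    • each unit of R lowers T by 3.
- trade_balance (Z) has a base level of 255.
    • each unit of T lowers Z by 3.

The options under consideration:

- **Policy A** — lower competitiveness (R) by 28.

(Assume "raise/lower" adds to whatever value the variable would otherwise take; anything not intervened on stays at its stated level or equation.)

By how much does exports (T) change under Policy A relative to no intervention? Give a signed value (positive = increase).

Baseline:
  R = 79
  T = -18 − 3·79 = -255
Policy A (R − 28):
  R = 79 − 28 = 51
  T = -18 − 3·51 = -171
Change in T: -171 − (-255) = 84

84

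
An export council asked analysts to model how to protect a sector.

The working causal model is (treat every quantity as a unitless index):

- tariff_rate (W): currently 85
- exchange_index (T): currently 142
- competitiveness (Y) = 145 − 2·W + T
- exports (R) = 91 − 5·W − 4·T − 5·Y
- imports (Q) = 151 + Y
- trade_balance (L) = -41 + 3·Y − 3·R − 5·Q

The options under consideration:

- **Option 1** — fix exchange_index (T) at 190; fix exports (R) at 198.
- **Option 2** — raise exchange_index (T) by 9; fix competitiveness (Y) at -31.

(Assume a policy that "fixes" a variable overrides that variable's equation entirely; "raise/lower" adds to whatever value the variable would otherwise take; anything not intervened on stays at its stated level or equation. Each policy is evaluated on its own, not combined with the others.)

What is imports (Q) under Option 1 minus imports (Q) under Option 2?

196

Option 1 (T := 190, R := 198):
  W = 85
  T = 190
  Y = 145 − 2·85 + 190 = 165
  Q = 151 + 165 = 316
Option 2 (T + 9, Y := -31):
  W = 85
  T = 142 + 9 = 151
  Y = -31
  Q = 151 + (-31) = 120
Q: 316 − 120 = 196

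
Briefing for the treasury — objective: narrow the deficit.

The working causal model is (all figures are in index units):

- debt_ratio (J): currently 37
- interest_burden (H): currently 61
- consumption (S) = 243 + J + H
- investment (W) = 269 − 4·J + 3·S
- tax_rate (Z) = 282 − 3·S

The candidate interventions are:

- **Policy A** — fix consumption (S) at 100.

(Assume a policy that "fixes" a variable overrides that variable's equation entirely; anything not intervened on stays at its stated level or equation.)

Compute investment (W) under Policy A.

Policy A (S := 100):
  J = 37
  H = 61
  S = 100
  W = 269 − 4·37 + 3·100 = 421

421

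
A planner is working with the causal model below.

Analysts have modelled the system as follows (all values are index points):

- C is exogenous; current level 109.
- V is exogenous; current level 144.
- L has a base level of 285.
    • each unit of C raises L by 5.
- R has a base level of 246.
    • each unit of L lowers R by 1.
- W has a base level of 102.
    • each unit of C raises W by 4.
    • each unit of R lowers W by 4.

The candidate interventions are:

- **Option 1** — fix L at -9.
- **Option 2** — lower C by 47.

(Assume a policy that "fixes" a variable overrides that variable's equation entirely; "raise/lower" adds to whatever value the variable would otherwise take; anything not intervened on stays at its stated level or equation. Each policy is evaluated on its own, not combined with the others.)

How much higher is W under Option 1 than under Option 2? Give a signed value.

-2228

Option 1 (L := -9):
  C = 109
  L = -9
  R = 246 − (-9) = 255
  W = 102 + 4·109 − 4·255 = -482
Option 2 (C − 47):
  C = 109 − 47 = 62
  L = 285 + 5·62 = 595
  R = 246 − 595 = -349
  W = 102 + 4·62 − 4·(-349) = 1746
W: -482 − 1746 = -2228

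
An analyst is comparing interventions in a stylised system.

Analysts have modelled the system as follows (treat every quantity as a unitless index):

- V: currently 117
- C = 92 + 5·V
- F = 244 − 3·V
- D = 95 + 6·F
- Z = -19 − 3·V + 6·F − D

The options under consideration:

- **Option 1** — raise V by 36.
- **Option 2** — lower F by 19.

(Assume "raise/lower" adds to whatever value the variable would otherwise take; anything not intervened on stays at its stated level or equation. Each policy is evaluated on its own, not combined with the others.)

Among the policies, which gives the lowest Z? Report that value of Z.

Option 1 (V + 36):
  V = 117 + 36 = 153
  F = 244 − 3·153 = -215
  D = 95 + 6·(-215) = -1195
  Z = -19 − 3·153 + 6·(-215) − (-1195) = -573
Option 2 (F − 19):
  V = 117
  F = 244 − 3·117 (−19 from intervention) = -126
  D = 95 + 6·(-126) = -661
  Z = -19 − 3·117 + 6·(-126) − (-661) = -465
Comparing — Option 1: Z=-573, Option 2: Z=-465. Lowest is -573 (Option 1).

-573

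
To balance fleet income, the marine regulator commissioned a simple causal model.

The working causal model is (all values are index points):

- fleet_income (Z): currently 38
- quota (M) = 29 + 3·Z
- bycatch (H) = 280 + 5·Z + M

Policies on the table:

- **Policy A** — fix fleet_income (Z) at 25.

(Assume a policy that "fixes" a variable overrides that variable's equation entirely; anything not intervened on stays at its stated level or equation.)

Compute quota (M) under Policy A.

Policy A (Z := 25):
  Z = 25
  M = 29 + 3·25 = 104

104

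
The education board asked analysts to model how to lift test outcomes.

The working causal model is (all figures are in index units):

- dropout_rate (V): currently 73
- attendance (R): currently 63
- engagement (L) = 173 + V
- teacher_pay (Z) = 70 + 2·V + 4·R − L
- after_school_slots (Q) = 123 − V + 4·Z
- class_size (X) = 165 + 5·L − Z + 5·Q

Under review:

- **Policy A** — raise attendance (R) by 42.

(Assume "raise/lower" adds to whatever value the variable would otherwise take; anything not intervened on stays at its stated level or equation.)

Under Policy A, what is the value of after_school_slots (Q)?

Policy A (R + 42):
  V = 73
  R = 63 + 42 = 105
  L = 173 + 73 = 246
  Z = 70 + 2·73 + 4·105 − 246 = 390
  Q = 123 − 73 + 4·390 = 1610

1610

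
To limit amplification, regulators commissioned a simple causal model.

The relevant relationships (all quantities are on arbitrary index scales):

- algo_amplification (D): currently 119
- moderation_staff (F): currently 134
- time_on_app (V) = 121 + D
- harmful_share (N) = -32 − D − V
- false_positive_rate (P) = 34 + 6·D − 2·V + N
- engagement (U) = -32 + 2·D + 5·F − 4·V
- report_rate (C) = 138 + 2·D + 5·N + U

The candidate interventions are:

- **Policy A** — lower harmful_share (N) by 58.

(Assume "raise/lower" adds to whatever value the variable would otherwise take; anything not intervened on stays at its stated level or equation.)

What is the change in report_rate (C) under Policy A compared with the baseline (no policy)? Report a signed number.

-290

Baseline:
  D = 119
  F = 134
  V = 121 + 119 = 240
  N = -32 − 119 − 240 = -391
  U = -32 + 2·119 + 5·134 − 4·240 = -84
  C = 138 + 2·119 + 5·(-391) + (-84) = -1663
Policy A (N − 58):
  D = 119
  F = 134
  V = 121 + 119 = 240
  N = -32 − 119 − 240 (−58 from intervention) = -449
  U = -32 + 2·119 + 5·134 − 4·240 = -84
  C = 138 + 2·119 + 5·(-449) + (-84) = -1953
Change in C: -1953 − (-1663) = -290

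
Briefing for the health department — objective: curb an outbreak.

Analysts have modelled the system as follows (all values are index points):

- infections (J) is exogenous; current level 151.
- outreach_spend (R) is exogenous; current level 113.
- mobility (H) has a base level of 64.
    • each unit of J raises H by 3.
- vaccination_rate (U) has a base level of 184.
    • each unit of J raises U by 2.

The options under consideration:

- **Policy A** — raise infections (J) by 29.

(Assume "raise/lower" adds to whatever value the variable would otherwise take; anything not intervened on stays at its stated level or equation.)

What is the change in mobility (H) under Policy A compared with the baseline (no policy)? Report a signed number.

87

Baseline:
  J = 151
  H = 64 + 3·151 = 517
Policy A (J + 29):
  J = 151 + 29 = 180
  H = 64 + 3·180 = 604
Change in H: 604 − 517 = 87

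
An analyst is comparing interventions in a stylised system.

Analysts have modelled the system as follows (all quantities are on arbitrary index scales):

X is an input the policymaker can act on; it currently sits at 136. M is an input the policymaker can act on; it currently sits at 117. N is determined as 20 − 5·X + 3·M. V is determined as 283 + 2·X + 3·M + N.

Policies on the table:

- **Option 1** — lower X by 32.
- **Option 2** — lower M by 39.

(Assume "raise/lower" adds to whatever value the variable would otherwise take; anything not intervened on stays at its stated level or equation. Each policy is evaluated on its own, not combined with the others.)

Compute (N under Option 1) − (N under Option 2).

Option 1 (X − 32):
  X = 136 − 32 = 104
  M = 117
  N = 20 − 5·104 + 3·117 = -149
Option 2 (M − 39):
  X = 136
  M = 117 − 39 = 78
  N = 20 − 5·136 + 3·78 = -426
N: -149 − (-426) = 277

277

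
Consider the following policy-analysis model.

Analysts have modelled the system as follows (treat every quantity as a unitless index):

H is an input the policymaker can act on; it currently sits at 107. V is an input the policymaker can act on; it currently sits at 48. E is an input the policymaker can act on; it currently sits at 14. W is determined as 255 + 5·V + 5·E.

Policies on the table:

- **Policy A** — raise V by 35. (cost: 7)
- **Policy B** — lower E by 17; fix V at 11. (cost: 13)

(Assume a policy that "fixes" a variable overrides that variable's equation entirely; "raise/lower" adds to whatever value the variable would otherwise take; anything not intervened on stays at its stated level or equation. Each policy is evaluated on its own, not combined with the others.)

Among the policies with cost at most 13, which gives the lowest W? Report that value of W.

Policy A (V + 35):
  V = 48 + 35 = 83
  E = 14
  W = 255 + 5·83 + 5·14 = 740
Policy B (E − 17, V := 11):
  V = 11
  E = 14 − 17 = -3
  W = 255 + 5·11 + 5·(-3) = 295
Comparing — Policy A: W=740, Policy B: W=295. Lowest is 295 (Policy B).

295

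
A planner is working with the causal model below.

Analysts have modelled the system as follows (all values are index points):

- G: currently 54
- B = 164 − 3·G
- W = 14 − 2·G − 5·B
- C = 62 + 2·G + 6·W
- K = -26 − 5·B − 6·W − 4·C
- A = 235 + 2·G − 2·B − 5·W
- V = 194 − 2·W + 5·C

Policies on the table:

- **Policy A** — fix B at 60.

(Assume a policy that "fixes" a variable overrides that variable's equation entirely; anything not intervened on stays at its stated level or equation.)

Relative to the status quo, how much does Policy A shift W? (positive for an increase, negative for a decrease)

Baseline:
  G = 54
  B = 164 − 3·54 = 2
  W = 14 − 2·54 − 5·2 = -104
Policy A (B := 60):
  G = 54
  B = 60
  W = 14 − 2·54 − 5·60 = -394
Change in W: -394 − (-104) = -290

-290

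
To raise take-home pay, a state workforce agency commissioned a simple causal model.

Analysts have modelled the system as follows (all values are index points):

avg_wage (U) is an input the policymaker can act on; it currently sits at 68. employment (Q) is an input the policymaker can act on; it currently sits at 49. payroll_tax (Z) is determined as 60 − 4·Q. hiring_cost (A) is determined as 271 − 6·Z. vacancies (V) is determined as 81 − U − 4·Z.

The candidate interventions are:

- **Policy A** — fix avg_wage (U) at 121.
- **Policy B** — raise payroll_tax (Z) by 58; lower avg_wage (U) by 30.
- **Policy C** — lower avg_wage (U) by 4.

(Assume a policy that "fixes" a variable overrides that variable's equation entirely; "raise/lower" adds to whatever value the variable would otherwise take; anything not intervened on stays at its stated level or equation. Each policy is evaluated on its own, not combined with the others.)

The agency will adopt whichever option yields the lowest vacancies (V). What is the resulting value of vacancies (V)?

Policy A (U := 121):
  U = 121
  Q = 49
  Z = 60 − 4·49 = -136
  V = 81 − 121 − 4·(-136) = 504
Policy B (Z + 58, U − 30):
  U = 68 − 30 = 38
  Q = 49
  Z = 60 − 4·49 (+58 from intervention) = -78
  V = 81 − 38 − 4·(-78) = 355
Policy C (U − 4):
  U = 68 − 4 = 64
  Q = 49
  Z = 60 − 4·49 = -136
  V = 81 − 64 − 4·(-136) = 561
Comparing — Policy A: V=504, Policy B: V=355, Policy C: V=561. Lowest is 355 (Policy B).

355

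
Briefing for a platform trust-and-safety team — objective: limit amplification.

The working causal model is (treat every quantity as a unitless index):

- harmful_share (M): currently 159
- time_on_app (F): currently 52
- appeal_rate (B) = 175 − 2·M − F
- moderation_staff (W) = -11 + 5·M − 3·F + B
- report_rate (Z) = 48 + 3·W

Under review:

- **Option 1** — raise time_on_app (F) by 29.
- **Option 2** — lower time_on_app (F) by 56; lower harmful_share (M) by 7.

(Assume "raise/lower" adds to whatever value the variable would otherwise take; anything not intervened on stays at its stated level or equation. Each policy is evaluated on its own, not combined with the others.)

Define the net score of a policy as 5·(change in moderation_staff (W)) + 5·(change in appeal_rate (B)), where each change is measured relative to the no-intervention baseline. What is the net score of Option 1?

-725

Baseline:
  M = 159
  F = 52
  B = 175 − 2·159 − 52 = -195
  W = -11 + 5·159 − 3·52 + (-195) = 433
Option 1 (F + 29):
  M = 159
  F = 52 + 29 = 81
  B = 175 − 2·159 − 81 = -224
  W = -11 + 5·159 − 3·81 + (-224) = 317
ΔW = 317 − 433 = -116; ΔB = -224 − (-195) = -29
Score = 5·(-116) + 5·(-29) = -725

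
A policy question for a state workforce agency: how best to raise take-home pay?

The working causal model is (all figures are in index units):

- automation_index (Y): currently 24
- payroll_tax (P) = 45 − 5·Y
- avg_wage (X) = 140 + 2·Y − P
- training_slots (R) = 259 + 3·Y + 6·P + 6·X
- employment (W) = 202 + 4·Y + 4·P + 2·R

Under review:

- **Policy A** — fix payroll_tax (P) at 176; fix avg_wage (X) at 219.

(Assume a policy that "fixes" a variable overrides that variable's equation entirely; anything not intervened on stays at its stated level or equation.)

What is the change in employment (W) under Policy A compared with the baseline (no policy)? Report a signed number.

Baseline:
  Y = 24
  P = 45 − 5·24 = -75
  X = 140 + 2·24 − (-75) = 263
  R = 259 + 3·24 + 6·(-75) + 6·263 = 1459
  W = 202 + 4·24 + 4·(-75) + 2·1459 = 2916
Policy A (P := 176, X := 219):
  Y = 24
  P = 176
  X = 219
  R = 259 + 3·24 + 6·176 + 6·219 = 2701
  W = 202 + 4·24 + 4·176 + 2·2701 = 6404
Change in W: 6404 − 2916 = 3488

3488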